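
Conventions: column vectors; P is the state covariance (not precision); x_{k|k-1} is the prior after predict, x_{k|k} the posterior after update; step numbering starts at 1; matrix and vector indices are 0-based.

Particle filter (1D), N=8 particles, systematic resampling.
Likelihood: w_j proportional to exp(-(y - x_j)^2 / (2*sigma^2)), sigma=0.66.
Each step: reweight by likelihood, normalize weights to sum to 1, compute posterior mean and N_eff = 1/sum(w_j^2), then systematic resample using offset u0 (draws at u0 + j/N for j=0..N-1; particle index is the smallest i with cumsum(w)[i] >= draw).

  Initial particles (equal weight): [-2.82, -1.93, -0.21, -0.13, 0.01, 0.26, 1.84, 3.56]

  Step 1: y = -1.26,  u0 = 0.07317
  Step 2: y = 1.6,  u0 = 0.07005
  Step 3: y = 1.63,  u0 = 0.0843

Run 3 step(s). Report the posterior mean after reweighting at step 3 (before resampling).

post_mean = -0.0627

step 1: w=[0.0438, 0.4269, 0.2016, 0.1650, 0.1122, 0.0504, 0.0000, 0.0000]  mean=-0.9969  Neff=3.7422  idx=[1, 1, 1, 1, 2, 3, 3, 4]
step 2: w=[0.0000, 0.0000, 0.0000, 0.0000, 0.1632, 0.2259, 0.2259, 0.3851]  mean=-0.0892  Neff=3.6109  idx=[4, 5, 5, 6, 6, 7, 7, 7]
step 3: w=[0.0727, 0.1012, 0.1012, 0.1012, 0.1012, 0.1742, 0.1742, 0.1742]  mean=-0.0627  Neff=7.2854  idx=[1, 2, 3, 4, 5, 6, 7, 7]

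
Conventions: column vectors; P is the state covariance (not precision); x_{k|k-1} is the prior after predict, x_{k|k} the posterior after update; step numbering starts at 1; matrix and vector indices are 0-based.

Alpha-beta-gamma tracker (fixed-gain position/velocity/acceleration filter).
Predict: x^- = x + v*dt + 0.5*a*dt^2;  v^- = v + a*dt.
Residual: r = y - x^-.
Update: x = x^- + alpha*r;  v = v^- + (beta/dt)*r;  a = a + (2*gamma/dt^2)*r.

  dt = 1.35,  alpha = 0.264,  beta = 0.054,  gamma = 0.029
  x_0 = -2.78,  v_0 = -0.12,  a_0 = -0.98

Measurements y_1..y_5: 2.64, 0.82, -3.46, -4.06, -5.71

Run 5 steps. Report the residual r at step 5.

step 1: x_pred=-3.8350  r=6.4750  x^+=-2.1256  v^+=-1.1840  a^+=-0.7739
step 2: x_pred=-4.4293  r=5.2493  x^+=-3.0435  v^+=-2.0188  a^+=-0.6069
step 3: x_pred=-6.3219  r=2.8619  x^+=-5.5664  v^+=-2.7237  a^+=-0.5158
step 4: x_pred=-9.7133  r=5.6533  x^+=-8.2209  v^+=-3.1939  a^+=-0.3359
step 5: x_pred=-12.8386  r=7.1286  x^+=-10.9567  v^+=-3.3622  a^+=-0.1090

resid = 7.1286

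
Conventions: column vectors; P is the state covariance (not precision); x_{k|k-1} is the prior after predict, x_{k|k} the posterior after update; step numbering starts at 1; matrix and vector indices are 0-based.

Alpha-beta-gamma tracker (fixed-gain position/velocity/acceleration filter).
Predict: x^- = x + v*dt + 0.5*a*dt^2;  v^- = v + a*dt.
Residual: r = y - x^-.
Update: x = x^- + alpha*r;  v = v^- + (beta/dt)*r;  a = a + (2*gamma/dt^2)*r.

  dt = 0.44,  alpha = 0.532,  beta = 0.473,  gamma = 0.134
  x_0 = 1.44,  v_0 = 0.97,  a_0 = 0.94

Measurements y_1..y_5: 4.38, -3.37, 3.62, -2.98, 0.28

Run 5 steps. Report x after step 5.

step 1: x_pred=1.9578  r=2.4222  x^+=3.2464  v^+=3.9875  a^+=4.2931
step 2: x_pred=5.4165  r=-8.7865  x^+=0.7421  v^+=-3.5690  a^+=-7.8700
step 3: x_pred=-1.5901  r=5.2101  x^+=1.1817  v^+=-1.4310  a^+=-0.6577
step 4: x_pred=0.4884  r=-3.4684  x^+=-1.3568  v^+=-5.4488  a^+=-5.4589
step 5: x_pred=-4.2827  r=4.5627  x^+=-1.8553  v^+=-2.9458  a^+=0.8572

x_post = -1.8553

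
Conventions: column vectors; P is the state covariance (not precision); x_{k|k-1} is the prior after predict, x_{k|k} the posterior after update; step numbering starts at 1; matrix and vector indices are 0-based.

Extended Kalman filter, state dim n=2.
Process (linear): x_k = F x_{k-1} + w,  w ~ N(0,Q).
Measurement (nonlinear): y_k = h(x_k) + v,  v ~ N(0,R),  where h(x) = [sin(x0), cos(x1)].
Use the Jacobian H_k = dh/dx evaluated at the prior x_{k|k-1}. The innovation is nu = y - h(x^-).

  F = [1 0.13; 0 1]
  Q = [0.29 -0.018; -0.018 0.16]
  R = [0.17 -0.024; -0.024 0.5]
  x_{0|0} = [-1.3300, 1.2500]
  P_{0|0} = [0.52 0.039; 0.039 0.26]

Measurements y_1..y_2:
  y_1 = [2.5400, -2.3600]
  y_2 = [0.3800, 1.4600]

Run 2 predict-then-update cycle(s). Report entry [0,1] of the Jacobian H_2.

step 1: x^-=[-1.1675, 1.2500]  P^-=[0.8245 0.0548; 0.0548 0.4200]  H_jac=[0.3925 0.0000; 0.0000 -0.9490]  S=[0.2970 -0.0444; -0.0444 0.8782]  K=[1.0889 -0.0042; 0.0046 -0.4536]  nu=[3.4598, -2.6753]  x^+=[2.6111, 2.4794]  P^+=[0.4720 0.0297; 0.0297 0.2391]
step 2: x^-=[2.9334, 2.4794]  P^-=[0.7737 0.0428; 0.0428 0.3991]  H_jac=[-0.9784 0.0000; 0.0000 -0.6148]  S=[0.9107 0.0018; 0.0018 0.6509]  K=[-0.8312 -0.0382; -0.0453 -0.3769]  nu=[0.1733, 2.2486]  x^+=[2.7034, 1.6241]  P^+=[0.1435 -0.0014; -0.0014 0.3047]

H_jac[0,1] = 0.0000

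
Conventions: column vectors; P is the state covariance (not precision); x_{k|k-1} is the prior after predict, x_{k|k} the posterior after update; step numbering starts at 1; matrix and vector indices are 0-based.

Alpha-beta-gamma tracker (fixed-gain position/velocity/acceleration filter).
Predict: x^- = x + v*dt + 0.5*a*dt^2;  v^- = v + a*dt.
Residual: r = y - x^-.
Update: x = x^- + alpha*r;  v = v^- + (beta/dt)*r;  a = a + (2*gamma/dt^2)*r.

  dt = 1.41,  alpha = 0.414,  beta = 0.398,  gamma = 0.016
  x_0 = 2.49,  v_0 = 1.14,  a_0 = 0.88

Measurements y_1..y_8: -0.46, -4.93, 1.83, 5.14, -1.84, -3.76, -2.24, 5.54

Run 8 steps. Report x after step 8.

step 1: x_pred=4.9722  r=-5.4322  x^+=2.7232  v^+=0.8475  a^+=0.7926
step 2: x_pred=4.7060  r=-9.6360  x^+=0.7167  v^+=-0.7550  a^+=0.6375
step 3: x_pred=0.2859  r=1.5441  x^+=0.9251  v^+=0.5797  a^+=0.6623
step 4: x_pred=2.4009  r=2.7391  x^+=3.5349  v^+=2.2867  a^+=0.7064
step 5: x_pred=7.4614  r=-9.3014  x^+=3.6106  v^+=0.6573  a^+=0.5567
step 6: x_pred=5.0908  r=-8.8508  x^+=1.4265  v^+=-1.0561  a^+=0.4142
step 7: x_pred=0.3492  r=-2.5892  x^+=-0.7227  v^+=-1.2029  a^+=0.3726
step 8: x_pred=-2.0484  r=7.5884  x^+=1.0932  v^+=1.4644  a^+=0.4947

x_post = 1.0932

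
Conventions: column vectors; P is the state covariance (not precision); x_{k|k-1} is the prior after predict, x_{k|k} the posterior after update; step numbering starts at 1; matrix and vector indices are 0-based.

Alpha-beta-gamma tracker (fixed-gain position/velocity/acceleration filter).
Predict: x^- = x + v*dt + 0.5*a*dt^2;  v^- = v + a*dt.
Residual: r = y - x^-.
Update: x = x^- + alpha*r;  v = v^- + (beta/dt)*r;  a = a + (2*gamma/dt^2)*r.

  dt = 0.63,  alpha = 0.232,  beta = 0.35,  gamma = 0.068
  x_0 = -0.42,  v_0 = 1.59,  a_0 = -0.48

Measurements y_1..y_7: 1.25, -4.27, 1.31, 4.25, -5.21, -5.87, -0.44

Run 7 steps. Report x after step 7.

step 1: x_pred=0.4864  r=0.7636  x^+=0.6636  v^+=1.7118  a^+=-0.2184
step 2: x_pred=1.6987  r=-5.9687  x^+=0.3140  v^+=-1.7417  a^+=-2.2636
step 3: x_pred=-1.2325  r=2.5425  x^+=-0.6427  v^+=-1.7552  a^+=-1.3924
step 4: x_pred=-2.0248  r=6.2748  x^+=-0.5690  v^+=0.8536  a^+=0.7577
step 5: x_pred=0.1191  r=-5.3291  x^+=-1.1173  v^+=-1.6297  a^+=-1.0683
step 6: x_pred=-2.3560  r=-3.5140  x^+=-3.1712  v^+=-4.2550  a^+=-2.2724
step 7: x_pred=-6.3028  r=5.8628  x^+=-4.9426  v^+=-2.4295  a^+=-0.2635

x_post = -4.9426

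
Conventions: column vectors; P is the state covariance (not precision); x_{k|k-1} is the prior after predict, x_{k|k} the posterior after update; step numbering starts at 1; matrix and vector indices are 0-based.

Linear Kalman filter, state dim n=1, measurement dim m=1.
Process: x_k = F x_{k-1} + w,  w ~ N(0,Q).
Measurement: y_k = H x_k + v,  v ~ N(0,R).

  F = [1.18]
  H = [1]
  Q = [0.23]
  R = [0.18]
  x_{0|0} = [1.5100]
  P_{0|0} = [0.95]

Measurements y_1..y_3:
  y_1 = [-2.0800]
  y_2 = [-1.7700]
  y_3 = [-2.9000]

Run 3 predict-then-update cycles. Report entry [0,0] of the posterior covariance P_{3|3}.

step 1: x^-=[1.7818]  P^-=[1.5528]  S=[1.7328]  K=[0.8961]  nu=[-3.8618]  x^+=[-1.6788]  P^+=[0.1613]
step 2: x^-=[-1.9810]  P^-=[0.4546]  S=[0.6346]  K=[0.7164]  nu=[0.2110]  x^+=[-1.8299]  P^+=[0.1289]
step 3: x^-=[-2.1592]  P^-=[0.4095]  S=[0.5895]  K=[0.6947]  nu=[-0.7408]  x^+=[-2.6738]  P^+=[0.1250]

P_post[0,0] = 0.1250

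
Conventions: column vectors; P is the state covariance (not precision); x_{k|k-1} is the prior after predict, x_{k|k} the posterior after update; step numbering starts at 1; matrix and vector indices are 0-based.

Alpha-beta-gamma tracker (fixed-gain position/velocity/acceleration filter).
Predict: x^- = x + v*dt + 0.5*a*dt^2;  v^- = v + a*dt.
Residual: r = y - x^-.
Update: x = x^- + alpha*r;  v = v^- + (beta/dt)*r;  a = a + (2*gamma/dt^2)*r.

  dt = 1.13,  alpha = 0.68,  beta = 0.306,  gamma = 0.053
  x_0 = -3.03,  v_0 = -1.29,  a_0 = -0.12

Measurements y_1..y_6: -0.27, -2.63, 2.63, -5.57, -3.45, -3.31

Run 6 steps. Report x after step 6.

step 1: x_pred=-4.5643  r=4.2943  x^+=-1.6442  v^+=-0.2627  a^+=0.2365
step 2: x_pred=-1.7901  r=-0.8399  x^+=-2.3612  v^+=-0.2229  a^+=0.1668
step 3: x_pred=-2.5067  r=5.1367  x^+=0.9863  v^+=1.3565  a^+=0.5932
step 4: x_pred=2.8978  r=-8.4678  x^+=-2.8603  v^+=-0.2663  a^+=-0.1098
step 5: x_pred=-3.2313  r=-0.2187  x^+=-3.3800  v^+=-0.4495  a^+=-0.1279
step 6: x_pred=-3.9697  r=0.6597  x^+=-3.5211  v^+=-0.4155  a^+=-0.0732

x_post = -3.5211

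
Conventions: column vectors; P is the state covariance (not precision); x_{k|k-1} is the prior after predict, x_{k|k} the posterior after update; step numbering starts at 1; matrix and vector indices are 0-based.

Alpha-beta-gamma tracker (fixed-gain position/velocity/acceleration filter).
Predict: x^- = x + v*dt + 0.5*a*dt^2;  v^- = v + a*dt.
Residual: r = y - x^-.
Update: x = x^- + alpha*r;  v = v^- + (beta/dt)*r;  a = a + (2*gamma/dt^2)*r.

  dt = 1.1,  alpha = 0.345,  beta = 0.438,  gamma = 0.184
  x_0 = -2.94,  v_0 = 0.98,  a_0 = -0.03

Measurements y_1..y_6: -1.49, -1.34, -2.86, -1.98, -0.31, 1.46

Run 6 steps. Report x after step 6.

step 1: x_pred=-1.8801  r=0.3901  x^+=-1.7455  v^+=1.1024  a^+=0.0887
step 2: x_pred=-0.4793  r=-0.8607  x^+=-0.7763  v^+=0.8572  a^+=-0.1731
step 3: x_pred=0.0619  r=-2.9219  x^+=-0.9462  v^+=-0.4967  a^+=-1.0617
step 4: x_pred=-2.1349  r=0.1549  x^+=-2.0814  v^+=-1.6029  a^+=-1.0146
step 5: x_pred=-4.4585  r=4.1485  x^+=-3.0273  v^+=-1.0672  a^+=0.2471
step 6: x_pred=-4.0517  r=5.5117  x^+=-2.1502  v^+=1.3993  a^+=1.9234

x_post = -2.1502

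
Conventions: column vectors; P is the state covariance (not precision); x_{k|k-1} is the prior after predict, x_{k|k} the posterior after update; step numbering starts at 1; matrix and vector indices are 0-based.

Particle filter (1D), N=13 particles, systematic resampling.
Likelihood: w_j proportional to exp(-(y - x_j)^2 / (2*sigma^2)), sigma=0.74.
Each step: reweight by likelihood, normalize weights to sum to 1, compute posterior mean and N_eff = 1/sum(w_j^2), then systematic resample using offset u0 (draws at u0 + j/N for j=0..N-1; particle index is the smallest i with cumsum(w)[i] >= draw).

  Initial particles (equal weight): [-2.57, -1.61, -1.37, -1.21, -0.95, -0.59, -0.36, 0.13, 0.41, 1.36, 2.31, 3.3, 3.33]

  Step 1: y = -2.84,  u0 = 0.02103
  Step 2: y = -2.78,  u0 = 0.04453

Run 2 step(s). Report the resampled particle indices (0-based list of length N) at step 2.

resampled_idx = [0, 1, 1, 2, 3, 4, 4, 5, 6, 7, 8, 8, 10]

step 1: w=[0.6380, 0.1713, 0.0948, 0.0603, 0.0261, 0.0067, 0.0025, 0.0002, 0.0000, 0.0000, 0.0000, 0.0000, 0.0000]  mean=-2.1480  Neff=2.2234  idx=[0, 0, 0, 0, 0, 0, 0, 0, 0, 1, 1, 2, 3]
step 2: w=[0.1013, 0.1013, 0.1013, 0.1013, 0.1013, 0.1013, 0.1013, 0.1013, 0.1013, 0.0302, 0.0302, 0.0172, 0.0111]  mean=-2.4763  Neff=10.5796  idx=[0, 1, 1, 2, 3, 4, 4, 5, 6, 7, 8, 8, 10]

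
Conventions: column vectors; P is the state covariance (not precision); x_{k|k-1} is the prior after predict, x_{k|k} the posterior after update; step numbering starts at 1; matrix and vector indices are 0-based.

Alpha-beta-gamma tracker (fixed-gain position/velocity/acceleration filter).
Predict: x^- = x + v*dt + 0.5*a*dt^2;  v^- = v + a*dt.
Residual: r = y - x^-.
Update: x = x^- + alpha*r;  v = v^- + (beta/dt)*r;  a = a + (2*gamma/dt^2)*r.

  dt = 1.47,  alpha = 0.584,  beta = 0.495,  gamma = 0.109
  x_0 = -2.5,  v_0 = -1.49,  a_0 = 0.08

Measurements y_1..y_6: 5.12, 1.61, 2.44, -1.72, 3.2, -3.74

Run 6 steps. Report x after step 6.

step 1: x_pred=-4.6039  r=9.7239  x^+=1.0749  v^+=1.9020  a^+=1.0610
step 2: x_pred=5.0171  r=-3.4071  x^+=3.0274  v^+=2.3143  a^+=0.7173
step 3: x_pred=7.2044  r=-4.7644  x^+=4.4220  v^+=1.7644  a^+=0.2366
step 4: x_pred=7.2712  r=-8.9912  x^+=2.0204  v^+=-0.9155  a^+=-0.6705
step 5: x_pred=-0.0498  r=3.2498  x^+=1.8481  v^+=-0.8067  a^+=-0.3426
step 6: x_pred=0.2920  r=-4.0320  x^+=-2.0627  v^+=-2.6681  a^+=-0.7494

x_post = -2.0627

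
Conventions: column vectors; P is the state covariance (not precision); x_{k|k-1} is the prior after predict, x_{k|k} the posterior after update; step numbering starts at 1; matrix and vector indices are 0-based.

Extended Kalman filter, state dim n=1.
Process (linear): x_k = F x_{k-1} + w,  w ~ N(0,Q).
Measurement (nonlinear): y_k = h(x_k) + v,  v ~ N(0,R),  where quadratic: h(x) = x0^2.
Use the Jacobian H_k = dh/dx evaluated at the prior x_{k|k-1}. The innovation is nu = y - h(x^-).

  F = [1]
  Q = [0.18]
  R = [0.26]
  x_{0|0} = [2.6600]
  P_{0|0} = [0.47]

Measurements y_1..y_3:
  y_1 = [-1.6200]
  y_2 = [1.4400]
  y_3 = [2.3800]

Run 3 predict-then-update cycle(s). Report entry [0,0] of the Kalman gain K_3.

step 1: x^-=[2.6600]  P^-=[0.6500]  H_jac=[5.3200]  S=[18.6566]  K=[0.1854]  nu=[-8.6956]  x^+=[1.0483]  P^+=[0.0091]
step 2: x^-=[1.0483]  P^-=[0.1891]  H_jac=[2.0965]  S=[1.0910]  K=[0.3633]  nu=[0.3411]  x^+=[1.1722]  P^+=[0.0451]
step 3: x^-=[1.1722]  P^-=[0.2251]  H_jac=[2.3444]  S=[1.4970]  K=[0.3525]  nu=[1.0059]  x^+=[1.5268]  P^+=[0.0391]

K[0,0] = 0.3525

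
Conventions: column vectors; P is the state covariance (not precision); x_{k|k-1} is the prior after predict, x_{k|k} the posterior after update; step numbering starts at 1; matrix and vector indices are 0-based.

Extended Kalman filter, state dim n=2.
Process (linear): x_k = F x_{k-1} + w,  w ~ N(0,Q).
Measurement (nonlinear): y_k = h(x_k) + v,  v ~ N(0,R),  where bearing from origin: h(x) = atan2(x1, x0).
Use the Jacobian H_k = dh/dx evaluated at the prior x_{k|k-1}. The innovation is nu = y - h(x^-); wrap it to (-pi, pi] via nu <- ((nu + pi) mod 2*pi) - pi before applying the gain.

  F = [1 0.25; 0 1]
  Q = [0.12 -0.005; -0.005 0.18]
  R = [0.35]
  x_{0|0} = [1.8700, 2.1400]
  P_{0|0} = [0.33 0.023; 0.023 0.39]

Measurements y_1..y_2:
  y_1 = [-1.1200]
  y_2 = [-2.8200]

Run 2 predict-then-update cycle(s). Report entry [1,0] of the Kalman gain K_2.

K[1,0] = 0.3745

step 1: x^-=[2.4050, 2.1400]  P^-=[0.4859 0.1155; 0.1155 0.5700]  H_jac=[-0.2065 0.2321]  S=[0.3903]  K=[-0.1884; 0.2778]  nu=[-1.8472]  x^+=[2.7529, 1.6269]  P^+=[0.4720 0.1359; 0.1359 0.5399]
step 2: x^-=[3.1597, 1.6269]  P^-=[0.6937 0.2659; 0.2659 0.7199]  H_jac=[-0.1288 0.2502]  S=[0.3894]  K=[-0.0587; 0.3745]  nu=[2.9877]  x^+=[2.9844, 2.7458]  P^+=[0.6924 0.2744; 0.2744 0.6653]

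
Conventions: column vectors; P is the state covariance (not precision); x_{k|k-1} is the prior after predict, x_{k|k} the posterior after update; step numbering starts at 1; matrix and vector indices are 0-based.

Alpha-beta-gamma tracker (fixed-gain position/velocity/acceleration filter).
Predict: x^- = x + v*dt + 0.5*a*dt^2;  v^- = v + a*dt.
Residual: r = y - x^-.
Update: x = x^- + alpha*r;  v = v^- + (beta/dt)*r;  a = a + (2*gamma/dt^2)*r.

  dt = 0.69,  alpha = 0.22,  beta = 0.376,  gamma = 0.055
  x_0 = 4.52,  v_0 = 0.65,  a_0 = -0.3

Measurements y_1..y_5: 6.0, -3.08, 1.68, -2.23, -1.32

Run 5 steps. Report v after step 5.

step 1: x_pred=4.8971  r=1.1029  x^+=5.1397  v^+=1.0440  a^+=-0.0452
step 2: x_pred=5.8493  r=-8.9293  x^+=3.8849  v^+=-3.8530  a^+=-2.1082
step 3: x_pred=0.7244  r=0.9556  x^+=0.9347  v^+=-4.7870  a^+=-1.8875
step 4: x_pred=-2.8177  r=0.5877  x^+=-2.6884  v^+=-5.7691  a^+=-1.7517
step 5: x_pred=-7.0861  r=5.7661  x^+=-5.8175  v^+=-3.8357  a^+=-0.4195

v_post = -3.8357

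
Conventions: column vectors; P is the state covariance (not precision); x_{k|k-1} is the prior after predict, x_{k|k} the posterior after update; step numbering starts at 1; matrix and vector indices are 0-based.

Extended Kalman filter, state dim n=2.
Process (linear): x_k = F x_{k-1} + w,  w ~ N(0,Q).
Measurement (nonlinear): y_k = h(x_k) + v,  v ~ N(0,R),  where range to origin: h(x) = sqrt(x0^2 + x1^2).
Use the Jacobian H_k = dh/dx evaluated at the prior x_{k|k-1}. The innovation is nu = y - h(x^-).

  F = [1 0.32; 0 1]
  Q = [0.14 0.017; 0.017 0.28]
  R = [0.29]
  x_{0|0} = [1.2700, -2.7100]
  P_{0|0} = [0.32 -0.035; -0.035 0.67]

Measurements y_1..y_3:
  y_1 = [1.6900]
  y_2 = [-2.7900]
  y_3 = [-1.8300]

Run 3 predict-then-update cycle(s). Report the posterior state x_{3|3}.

x_post = [-0.9732, -0.1191]

step 1: x^-=[0.4028, -2.7100]  P^-=[0.5062 0.1964; 0.1964 0.9500]  H_jac=[0.1470 -0.9891]  S=[1.1733]  K=[-0.1021; -0.7763]  nu=[-1.0498]  x^+=[0.5100, -1.8951]  P^+=[0.4940 0.1034; 0.1034 0.2430]
step 2: x^-=[-0.0964, -1.8951]  P^-=[0.7250 0.1981; 0.1981 0.5230]  H_jac=[-0.0508 -0.9987]  S=[0.8336]  K=[-0.2815; -0.6386]  nu=[-4.6875]  x^+=[1.2233, 1.0985]  P^+=[0.6589 0.0482; 0.0482 0.1830]
step 3: x^-=[1.5749, 1.0985]  P^-=[0.8485 0.1238; 0.1238 0.4630]  H_jac=[0.8202 0.5721]  S=[1.1285]  K=[0.6795; 0.3247]  nu=[-3.7501]  x^+=[-0.9732, -0.1191]  P^+=[0.3275 -0.1252; -0.1252 0.3440]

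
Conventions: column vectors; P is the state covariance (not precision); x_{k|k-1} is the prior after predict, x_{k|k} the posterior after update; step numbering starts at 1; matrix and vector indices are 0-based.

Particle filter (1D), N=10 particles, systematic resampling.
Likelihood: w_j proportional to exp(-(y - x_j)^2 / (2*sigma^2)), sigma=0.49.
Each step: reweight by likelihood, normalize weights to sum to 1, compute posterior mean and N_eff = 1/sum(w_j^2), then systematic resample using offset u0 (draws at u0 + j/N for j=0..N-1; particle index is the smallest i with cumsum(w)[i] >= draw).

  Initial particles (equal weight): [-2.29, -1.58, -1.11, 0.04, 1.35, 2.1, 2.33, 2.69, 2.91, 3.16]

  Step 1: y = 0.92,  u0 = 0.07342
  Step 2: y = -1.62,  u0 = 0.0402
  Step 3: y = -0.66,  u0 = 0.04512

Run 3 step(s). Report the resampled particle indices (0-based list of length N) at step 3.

step 1: w=[0.0000, 0.0000, 0.0002, 0.2093, 0.7142, 0.0578, 0.0167, 0.0015, 0.0003, 0.0000]  mean=1.1376  Neff=1.7937  idx=[3, 3, 4, 4, 4, 4, 4, 4, 4, 5]
step 2: w=[0.5000, 0.5000, 0.0000, 0.0000, 0.0000, 0.0000, 0.0000, 0.0000, 0.0000, 0.0000]  mean=0.0400  Neff=2.0000  idx=[0, 0, 0, 0, 0, 1, 1, 1, 1, 1]
step 3: w=[0.1000, 0.1000, 0.1000, 0.1000, 0.1000, 0.1000, 0.1000, 0.1000, 0.1000, 0.1000]  mean=0.0400  Neff=10.0000  idx=[0, 1, 2, 3, 4, 5, 6, 7, 8, 9]

resampled_idx = [0, 1, 2, 3, 4, 5, 6, 7, 8, 9]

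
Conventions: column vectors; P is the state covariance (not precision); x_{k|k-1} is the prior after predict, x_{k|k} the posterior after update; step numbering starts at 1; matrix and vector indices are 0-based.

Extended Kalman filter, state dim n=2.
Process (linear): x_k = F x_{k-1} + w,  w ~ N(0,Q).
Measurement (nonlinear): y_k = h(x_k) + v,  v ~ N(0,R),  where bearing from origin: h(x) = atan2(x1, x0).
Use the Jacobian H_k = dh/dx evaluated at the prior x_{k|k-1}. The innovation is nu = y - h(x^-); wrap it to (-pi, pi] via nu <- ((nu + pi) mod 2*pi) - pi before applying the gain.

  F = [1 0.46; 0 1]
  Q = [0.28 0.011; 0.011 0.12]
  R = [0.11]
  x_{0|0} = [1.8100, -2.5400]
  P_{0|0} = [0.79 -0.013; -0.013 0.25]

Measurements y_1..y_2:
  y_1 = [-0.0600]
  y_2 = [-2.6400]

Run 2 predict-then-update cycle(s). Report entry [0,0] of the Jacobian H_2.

step 1: x^-=[0.6416, -2.5400]  P^-=[1.1109 0.1130; 0.1130 0.3700]  H_jac=[0.3701 0.0935]  S=[0.2732]  K=[1.5435; 0.2797]  nu=[1.2634]  x^+=[2.5916, -2.1867]  P^+=[0.4600 -0.0049; -0.0049 0.3486]
step 2: x^-=[1.5858, -2.1867]  P^-=[0.8093 0.1664; 0.1664 0.4686]  H_jac=[0.2997 0.2173]  S=[0.2265]  K=[1.2305; 0.6699]  nu=[-1.6966]  x^+=[-0.5019, -3.3232]  P^+=[0.4663 -0.0203; -0.0203 0.3670]

H_jac[0,0] = 0.2997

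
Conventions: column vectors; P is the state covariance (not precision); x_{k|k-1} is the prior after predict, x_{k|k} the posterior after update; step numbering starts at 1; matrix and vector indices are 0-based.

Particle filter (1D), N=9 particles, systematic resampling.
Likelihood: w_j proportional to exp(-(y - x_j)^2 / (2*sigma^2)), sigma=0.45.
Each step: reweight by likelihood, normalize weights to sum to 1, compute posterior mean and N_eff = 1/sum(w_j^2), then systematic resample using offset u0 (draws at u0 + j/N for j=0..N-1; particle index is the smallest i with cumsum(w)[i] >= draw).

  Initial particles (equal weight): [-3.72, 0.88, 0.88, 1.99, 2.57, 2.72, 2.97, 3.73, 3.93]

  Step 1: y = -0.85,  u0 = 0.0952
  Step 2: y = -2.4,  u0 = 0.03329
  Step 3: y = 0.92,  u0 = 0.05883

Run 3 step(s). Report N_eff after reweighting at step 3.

N_eff = 9.0000

step 1: w=[0.0000, 0.5000, 0.5000, 0.0000, 0.0000, 0.0000, 0.0000, 0.0000, 0.0000]  mean=0.8800  Neff=2.0000  idx=[1, 1, 1, 1, 2, 2, 2, 2, 2]
step 2: w=[0.1111, 0.1111, 0.1111, 0.1111, 0.1111, 0.1111, 0.1111, 0.1111, 0.1111]  mean=0.8800  Neff=9.0000  idx=[0, 1, 2, 3, 4, 5, 6, 7, 8]
step 3: w=[0.1111, 0.1111, 0.1111, 0.1111, 0.1111, 0.1111, 0.1111, 0.1111, 0.1111]  mean=0.8800  Neff=9.0000  idx=[0, 1, 2, 3, 4, 5, 6, 7, 8]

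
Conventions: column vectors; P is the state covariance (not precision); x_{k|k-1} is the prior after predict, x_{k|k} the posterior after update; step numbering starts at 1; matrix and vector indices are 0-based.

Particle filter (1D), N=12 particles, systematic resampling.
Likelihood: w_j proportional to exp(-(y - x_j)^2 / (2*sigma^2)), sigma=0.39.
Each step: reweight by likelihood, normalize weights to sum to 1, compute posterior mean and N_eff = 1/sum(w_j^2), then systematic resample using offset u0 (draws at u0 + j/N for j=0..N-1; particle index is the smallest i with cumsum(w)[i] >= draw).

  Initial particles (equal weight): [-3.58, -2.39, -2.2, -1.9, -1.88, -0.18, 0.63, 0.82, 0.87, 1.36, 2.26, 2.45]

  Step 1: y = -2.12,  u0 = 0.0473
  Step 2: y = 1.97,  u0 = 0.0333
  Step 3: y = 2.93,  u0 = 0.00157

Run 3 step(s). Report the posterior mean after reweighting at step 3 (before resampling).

step 1: w=[0.0003, 0.2283, 0.2840, 0.2474, 0.2400, 0.0000, 0.0000, 0.0000, 0.0000, 0.0000, 0.0000, 0.0000]  mean=-2.0927  Neff=3.9745  idx=[1, 1, 1, 2, 2, 2, 3, 3, 3, 4, 4, 4]
step 2: w=[0.0000, 0.0000, 0.0000, 0.0000, 0.0000, 0.0000, 0.1252, 0.1252, 0.1252, 0.2080, 0.2080, 0.2080]  mean=-1.8876  Neff=5.6527  idx=[6, 6, 7, 8, 8, 9, 9, 10, 10, 10, 11, 11]
step 3: w=[0.0550, 0.0550, 0.0550, 0.0550, 0.0550, 0.1036, 0.1036, 0.1036, 0.1036, 0.1036, 0.1036, 0.1036]  mean=-1.8855  Neff=11.0827  idx=[0, 1, 3, 4, 5, 6, 7, 7, 8, 9, 10, 11]

post_mean = -1.8855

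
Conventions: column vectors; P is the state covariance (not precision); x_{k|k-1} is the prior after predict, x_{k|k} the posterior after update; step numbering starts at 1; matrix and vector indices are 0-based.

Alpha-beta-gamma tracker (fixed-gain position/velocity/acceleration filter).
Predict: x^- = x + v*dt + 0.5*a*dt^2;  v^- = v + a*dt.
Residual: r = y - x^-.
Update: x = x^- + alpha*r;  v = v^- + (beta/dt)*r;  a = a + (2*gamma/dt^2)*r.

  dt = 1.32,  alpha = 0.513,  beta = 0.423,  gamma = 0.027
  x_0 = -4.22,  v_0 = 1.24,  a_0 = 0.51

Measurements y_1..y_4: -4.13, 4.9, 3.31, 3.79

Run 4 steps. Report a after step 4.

a_post = 0.3068

step 1: x_pred=-2.1389  r=-1.9911  x^+=-3.1603  v^+=1.2751  a^+=0.4483
step 2: x_pred=-1.0866  r=5.9866  x^+=1.9845  v^+=3.7853  a^+=0.6338
step 3: x_pred=7.5333  r=-4.2233  x^+=5.3668  v^+=3.2686  a^+=0.5029
step 4: x_pred=10.1194  r=-6.3294  x^+=6.8724  v^+=1.9042  a^+=0.3068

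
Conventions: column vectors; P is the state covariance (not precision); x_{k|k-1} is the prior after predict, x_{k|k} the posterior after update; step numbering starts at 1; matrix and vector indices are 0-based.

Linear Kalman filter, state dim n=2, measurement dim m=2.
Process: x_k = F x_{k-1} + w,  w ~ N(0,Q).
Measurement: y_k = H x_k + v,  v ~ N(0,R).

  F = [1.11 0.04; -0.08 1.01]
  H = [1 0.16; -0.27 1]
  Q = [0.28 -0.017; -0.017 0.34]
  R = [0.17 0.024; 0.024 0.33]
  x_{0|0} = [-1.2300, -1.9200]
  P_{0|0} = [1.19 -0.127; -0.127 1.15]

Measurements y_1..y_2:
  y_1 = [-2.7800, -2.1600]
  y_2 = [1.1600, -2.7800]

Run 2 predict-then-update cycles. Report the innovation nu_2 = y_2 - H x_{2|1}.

step 1: x^-=[-1.4421, -1.8408]  P^-=[1.7368 -0.2182; -0.2182 1.5413]  S=[1.8764 -0.4071; -0.4071 2.1157]  K=[0.8730 -0.1568; 0.1870 0.7923]  nu=[-1.0434, -0.7086]  x^+=[-2.2418, -2.5974]  P^+=[0.1434 0.0079; 0.0079 0.2681]
step 2: x^-=[-2.5923, -2.4440]  P^-=[0.4578 -0.0100; -0.0100 0.6131]  S=[0.6403 -0.0111; -0.0111 0.9819]  K=[0.7103 -0.1281; 0.1484 0.6289]  nu=[4.1434, -1.0359]  x^+=[0.4832, -2.4804]  P^+=[0.1167 0.0063; 0.0063 0.2128]

innov = [4.1434, -1.0359]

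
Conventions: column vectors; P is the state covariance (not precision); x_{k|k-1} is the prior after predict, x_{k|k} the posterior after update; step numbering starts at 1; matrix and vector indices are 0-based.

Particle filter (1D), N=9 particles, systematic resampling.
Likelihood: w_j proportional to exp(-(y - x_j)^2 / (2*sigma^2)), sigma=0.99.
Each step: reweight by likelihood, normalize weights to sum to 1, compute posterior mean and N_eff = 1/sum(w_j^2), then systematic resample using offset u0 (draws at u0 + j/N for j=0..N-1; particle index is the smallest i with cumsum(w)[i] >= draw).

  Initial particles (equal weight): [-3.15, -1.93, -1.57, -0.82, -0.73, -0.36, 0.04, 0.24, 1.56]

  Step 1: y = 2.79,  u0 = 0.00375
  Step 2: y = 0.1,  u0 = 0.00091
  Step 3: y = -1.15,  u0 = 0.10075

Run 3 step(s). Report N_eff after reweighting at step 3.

step 1: w=[0.0000, 0.0000, 0.0001, 0.0025, 0.0034, 0.0120, 0.0399, 0.0685, 0.8736]  mean=1.3719  Neff=1.2993  idx=[4, 7, 8, 8, 8, 8, 8, 8, 8]
step 2: w=[0.1736, 0.2443, 0.0832, 0.0832, 0.0832, 0.0832, 0.0832, 0.0832, 0.0832]  mean=0.8400  Neff=7.2352  idx=[0, 0, 1, 1, 2, 3, 5, 6, 7]
step 3: w=[0.3395, 0.3395, 0.1386, 0.1386, 0.0088, 0.0088, 0.0088, 0.0088, 0.0088]  mean=-0.3607  Neff=3.7134  idx=[0, 0, 0, 1, 1, 1, 2, 3, 7]

N_eff = 3.7134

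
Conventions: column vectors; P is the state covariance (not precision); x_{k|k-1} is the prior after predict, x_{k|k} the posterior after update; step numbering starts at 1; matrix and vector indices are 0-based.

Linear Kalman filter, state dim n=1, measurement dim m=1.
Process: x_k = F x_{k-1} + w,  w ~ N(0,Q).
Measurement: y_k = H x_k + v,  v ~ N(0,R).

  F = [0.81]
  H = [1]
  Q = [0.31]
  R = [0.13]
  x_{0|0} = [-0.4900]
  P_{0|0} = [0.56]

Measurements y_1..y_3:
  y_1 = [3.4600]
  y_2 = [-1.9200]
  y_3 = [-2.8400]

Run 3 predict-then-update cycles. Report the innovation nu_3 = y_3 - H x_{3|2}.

step 1: x^-=[-0.3969]  P^-=[0.6774]  S=[0.8074]  K=[0.8390]  nu=[3.8569]  x^+=[2.8390]  P^+=[0.1091]
step 2: x^-=[2.2996]  P^-=[0.3816]  S=[0.5116]  K=[0.7459]  nu=[-4.2196]  x^+=[-0.8477]  P^+=[0.0970]
step 3: x^-=[-0.6866]  P^-=[0.3736]  S=[0.5036]  K=[0.7419]  nu=[-2.1534]  x^+=[-2.2841]  P^+=[0.0964]

innov = [-2.1534]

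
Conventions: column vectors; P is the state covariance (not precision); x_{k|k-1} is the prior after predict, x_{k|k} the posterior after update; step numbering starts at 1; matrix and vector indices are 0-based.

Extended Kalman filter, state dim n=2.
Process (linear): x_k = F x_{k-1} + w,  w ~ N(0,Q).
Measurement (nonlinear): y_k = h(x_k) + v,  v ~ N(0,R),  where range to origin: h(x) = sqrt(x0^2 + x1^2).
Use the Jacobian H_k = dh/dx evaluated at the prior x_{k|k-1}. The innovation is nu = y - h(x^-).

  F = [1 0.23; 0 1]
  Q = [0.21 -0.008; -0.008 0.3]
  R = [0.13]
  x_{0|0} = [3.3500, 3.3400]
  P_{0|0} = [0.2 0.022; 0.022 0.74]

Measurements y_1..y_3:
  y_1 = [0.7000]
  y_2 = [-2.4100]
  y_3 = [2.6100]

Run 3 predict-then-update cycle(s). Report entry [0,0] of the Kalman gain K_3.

K[0,0] = -0.0306

step 1: x^-=[4.1182, 3.3400]  P^-=[0.4593 0.1842; 0.1842 1.0400]  H_jac=[0.7767 0.6299]  S=[0.9999]  K=[0.4728; 0.7982]  nu=[-4.6024]  x^+=[1.9424, -0.3337]  P^+=[0.2358 -0.1931; -0.1931 0.4029]
step 2: x^-=[1.8656, -0.3337]  P^-=[0.3782 -0.1085; -0.1085 0.7029]  H_jac=[0.9844 -0.1761]  S=[0.5559]  K=[0.7041; -0.4147]  nu=[-4.3052]  x^+=[-1.1658, 1.4518]  P^+=[0.1026 0.0539; 0.0539 0.6073]
step 3: x^-=[-0.8319, 1.4518]  P^-=[0.3695 0.1855; 0.1855 0.9073]  H_jac=[-0.4972 0.8677]  S=[0.7443]  K=[-0.0306; 0.9337]  nu=[0.9368]  x^+=[-0.8605, 2.3265]  P^+=[0.3688 0.2068; 0.2068 0.2584]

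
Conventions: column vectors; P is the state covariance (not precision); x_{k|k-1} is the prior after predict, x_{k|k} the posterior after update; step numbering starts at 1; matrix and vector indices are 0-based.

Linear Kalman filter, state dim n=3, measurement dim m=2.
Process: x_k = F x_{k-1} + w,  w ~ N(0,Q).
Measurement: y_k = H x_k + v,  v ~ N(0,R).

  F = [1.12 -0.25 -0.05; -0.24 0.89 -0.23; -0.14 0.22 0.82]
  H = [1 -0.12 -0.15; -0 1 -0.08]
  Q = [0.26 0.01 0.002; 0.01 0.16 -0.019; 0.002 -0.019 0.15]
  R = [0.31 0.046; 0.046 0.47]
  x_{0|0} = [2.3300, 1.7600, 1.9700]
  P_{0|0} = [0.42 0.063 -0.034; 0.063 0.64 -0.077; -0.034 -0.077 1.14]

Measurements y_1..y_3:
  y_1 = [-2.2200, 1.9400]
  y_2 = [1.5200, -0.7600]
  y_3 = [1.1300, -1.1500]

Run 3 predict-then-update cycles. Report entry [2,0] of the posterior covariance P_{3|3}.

P_post[2,0] = 0.0215

step 1: x^-=[2.0711, 0.5541, 1.6764]  P^-=[0.7963 -0.1583 -0.1429; -0.1583 0.7523 -0.1525; -0.1429 -0.1525 0.9319]  S=[1.2135 -0.1585; -0.1585 1.2527]  K=[0.6856 -0.0305; -0.1080 0.5966; -0.2456 -0.2123]  nu=[-3.9731, 1.5200]  x^+=[-0.6990, 1.8902, 2.3295]  P^+=[0.2182 0.0197 0.0314; 0.0197 0.2718 -0.0456; 0.0314 -0.0456 0.8188]
step 2: x^-=[-1.3719, 1.3142, 2.4239]  P^-=[0.5370 -0.0872 -0.0362; -0.0872 0.4449 -0.1525; -0.0362 -0.1525 0.6931]  S=[0.8953 -0.0619; -0.0619 0.9437]  K=[0.6142 -0.0490; -0.0984 0.4779; -0.1521 -0.2303]  nu=[3.4132, -1.8803]  x^+=[0.8165, 0.0799, 2.3379]  P^+=[0.1933 0.0075 0.0284; 0.0075 0.2149 -0.0651; 0.0284 -0.0651 0.6266]
step 3: x^-=[0.7777, -0.6626, 1.8204]  P^-=[0.5085 -0.0825 -0.0233; -0.0825 0.4011 -0.1389; -0.0233 -0.1389 0.5551]  S=[0.8585 -0.0566; -0.0566 0.8968]  K=[0.6045 -0.0517; -0.0980 0.4534; -0.1187 -0.2118]  nu=[0.5459, -0.3418]  x^+=[1.1253, -0.8711, 1.8280]  P^+=[0.1889 0.0052 0.0215; 0.0052 0.2034 -0.0646; 0.0215 -0.0646 0.5056]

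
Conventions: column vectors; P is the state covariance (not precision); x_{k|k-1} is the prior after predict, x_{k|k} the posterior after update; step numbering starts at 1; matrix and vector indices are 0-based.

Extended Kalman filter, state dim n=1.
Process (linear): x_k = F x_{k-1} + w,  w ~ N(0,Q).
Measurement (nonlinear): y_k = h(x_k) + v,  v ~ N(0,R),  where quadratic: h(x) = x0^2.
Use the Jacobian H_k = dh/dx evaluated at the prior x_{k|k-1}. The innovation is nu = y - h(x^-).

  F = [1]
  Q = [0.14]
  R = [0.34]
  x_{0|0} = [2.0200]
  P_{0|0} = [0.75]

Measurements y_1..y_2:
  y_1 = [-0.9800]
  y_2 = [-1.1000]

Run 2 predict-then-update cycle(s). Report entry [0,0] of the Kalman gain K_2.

step 1: x^-=[2.0200]  P^-=[0.8900]  H_jac=[4.0400]  S=[14.8662]  K=[0.2419]  nu=[-5.0604]  x^+=[0.7961]  P^+=[0.0204]
step 2: x^-=[0.7961]  P^-=[0.1604]  H_jac=[1.5921]  S=[0.7465]  K=[0.3420]  nu=[-1.7337]  x^+=[0.2031]  P^+=[0.0730]

K[0,0] = 0.3420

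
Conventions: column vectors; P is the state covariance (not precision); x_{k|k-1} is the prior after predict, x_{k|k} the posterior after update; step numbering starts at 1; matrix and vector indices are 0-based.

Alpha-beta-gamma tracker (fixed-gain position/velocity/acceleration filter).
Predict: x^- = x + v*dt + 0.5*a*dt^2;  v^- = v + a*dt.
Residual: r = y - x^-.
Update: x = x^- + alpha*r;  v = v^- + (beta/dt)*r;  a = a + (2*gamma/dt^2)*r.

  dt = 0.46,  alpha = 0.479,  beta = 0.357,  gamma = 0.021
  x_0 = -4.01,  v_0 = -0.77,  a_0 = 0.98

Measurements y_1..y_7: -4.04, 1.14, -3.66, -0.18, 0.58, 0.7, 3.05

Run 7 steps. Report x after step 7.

x_post = 2.8240

step 1: x_pred=-4.2605  r=0.2205  x^+=-4.1549  v^+=-0.1481  a^+=1.0238
step 2: x_pred=-4.1147  r=5.2547  x^+=-1.5977  v^+=4.4010  a^+=2.0668
step 3: x_pred=0.6454  r=-4.3054  x^+=-1.4169  v^+=2.0103  a^+=1.2122
step 4: x_pred=-0.3639  r=0.1839  x^+=-0.2758  v^+=2.7106  a^+=1.2487
step 5: x_pred=1.1032  r=-0.5232  x^+=0.8526  v^+=2.8790  a^+=1.1448
step 6: x_pred=2.2980  r=-1.5980  x^+=1.5326  v^+=2.1654  a^+=0.8277
step 7: x_pred=2.6162  r=0.4338  x^+=2.8240  v^+=2.8828  a^+=0.9138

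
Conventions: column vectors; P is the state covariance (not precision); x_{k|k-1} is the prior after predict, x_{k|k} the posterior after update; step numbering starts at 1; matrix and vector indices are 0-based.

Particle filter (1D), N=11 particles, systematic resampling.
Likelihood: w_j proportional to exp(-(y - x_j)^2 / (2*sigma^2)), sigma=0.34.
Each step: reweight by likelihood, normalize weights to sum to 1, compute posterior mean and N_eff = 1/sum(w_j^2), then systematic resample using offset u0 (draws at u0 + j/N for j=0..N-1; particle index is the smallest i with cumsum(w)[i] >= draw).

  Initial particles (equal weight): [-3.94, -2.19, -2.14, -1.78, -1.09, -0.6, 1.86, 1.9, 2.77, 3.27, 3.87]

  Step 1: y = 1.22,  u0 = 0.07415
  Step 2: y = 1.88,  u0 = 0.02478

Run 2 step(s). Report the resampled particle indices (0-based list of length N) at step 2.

resampled_idx = [0, 1, 2, 3, 4, 5, 6, 7, 8, 9, 10]

step 1: w=[0.0000, 0.0000, 0.0000, 0.0000, 0.0000, 0.0000, 0.5568, 0.4431, 0.0001, 0.0000, 0.0000]  mean=1.8778  Neff=1.9749  idx=[6, 6, 6, 6, 6, 6, 7, 7, 7, 7, 7]
step 2: w=[0.0909, 0.0909, 0.0909, 0.0909, 0.0909, 0.0909, 0.0909, 0.0909, 0.0909, 0.0909, 0.0909]  mean=1.8782  Neff=11.0000  idx=[0, 1, 2, 3, 4, 5, 6, 7, 8, 9, 10]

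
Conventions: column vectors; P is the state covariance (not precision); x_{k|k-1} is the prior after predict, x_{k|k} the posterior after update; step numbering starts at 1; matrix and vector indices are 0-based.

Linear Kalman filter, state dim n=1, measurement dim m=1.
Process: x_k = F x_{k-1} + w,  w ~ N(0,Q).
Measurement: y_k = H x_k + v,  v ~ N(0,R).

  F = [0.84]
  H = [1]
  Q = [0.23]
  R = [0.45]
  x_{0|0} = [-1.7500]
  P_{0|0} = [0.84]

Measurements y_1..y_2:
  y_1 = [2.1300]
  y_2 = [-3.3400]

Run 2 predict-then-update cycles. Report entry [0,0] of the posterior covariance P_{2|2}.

step 1: x^-=[-1.4700]  P^-=[0.8227]  S=[1.2727]  K=[0.6464]  nu=[3.6000]  x^+=[0.8571]  P^+=[0.2909]
step 2: x^-=[0.7200]  P^-=[0.4353]  S=[0.8853]  K=[0.4917]  nu=[-4.0600]  x^+=[-1.2762]  P^+=[0.2213]

P_post[0,0] = 0.2213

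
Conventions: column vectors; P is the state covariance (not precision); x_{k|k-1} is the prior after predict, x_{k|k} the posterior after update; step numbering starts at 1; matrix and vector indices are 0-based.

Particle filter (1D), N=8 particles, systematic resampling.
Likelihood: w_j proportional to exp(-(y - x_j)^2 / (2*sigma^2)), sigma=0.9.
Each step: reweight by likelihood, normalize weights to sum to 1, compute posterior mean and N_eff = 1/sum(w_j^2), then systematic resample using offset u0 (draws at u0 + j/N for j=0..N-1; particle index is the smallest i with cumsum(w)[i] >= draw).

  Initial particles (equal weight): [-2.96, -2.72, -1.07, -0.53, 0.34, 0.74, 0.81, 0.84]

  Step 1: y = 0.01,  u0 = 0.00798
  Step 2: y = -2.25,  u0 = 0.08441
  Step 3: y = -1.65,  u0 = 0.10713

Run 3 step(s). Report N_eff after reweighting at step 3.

step 1: w=[0.0010, 0.0023, 0.1127, 0.1934, 0.2165, 0.1667, 0.1560, 0.1514]  mean=0.2180  Neff=5.8131  idx=[2, 3, 3, 4, 4, 5, 6, 7]
step 2: w=[0.5379, 0.2046, 0.2046, 0.0202, 0.0202, 0.0051, 0.0039, 0.0035]  mean=-0.7688  Neff=2.6745  idx=[0, 0, 0, 0, 1, 1, 2, 3]
step 3: w=[0.1721, 0.1721, 0.1721, 0.1721, 0.0977, 0.0977, 0.0977, 0.0184]  mean=-0.8858  Neff=6.7798  idx=[0, 1, 2, 2, 3, 4, 5, 7]

N_eff = 6.7798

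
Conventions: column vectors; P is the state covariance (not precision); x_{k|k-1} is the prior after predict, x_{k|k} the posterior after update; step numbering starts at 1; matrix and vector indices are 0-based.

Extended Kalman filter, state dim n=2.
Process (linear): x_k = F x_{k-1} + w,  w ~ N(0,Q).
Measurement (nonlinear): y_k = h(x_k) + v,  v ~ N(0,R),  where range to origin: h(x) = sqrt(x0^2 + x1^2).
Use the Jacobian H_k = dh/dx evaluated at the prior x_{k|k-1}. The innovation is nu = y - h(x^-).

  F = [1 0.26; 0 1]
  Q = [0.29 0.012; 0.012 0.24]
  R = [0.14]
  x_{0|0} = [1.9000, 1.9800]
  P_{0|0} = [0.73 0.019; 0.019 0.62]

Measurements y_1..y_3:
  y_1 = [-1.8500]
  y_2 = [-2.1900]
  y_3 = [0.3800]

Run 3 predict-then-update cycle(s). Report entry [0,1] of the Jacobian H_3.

H_jac[0,1] = 0.2655

step 1: x^-=[2.4148, 1.9800]  P^-=[1.0718 0.1922; 0.1922 0.8600]  H_jac=[0.7733 0.6341]  S=[1.3151]  K=[0.7229; 0.5276]  nu=[-4.9728]  x^+=[-1.1799, -0.6438]  P^+=[0.3846 -0.3094; -0.3094 0.4939]
step 2: x^-=[-1.3473, -0.6438]  P^-=[0.5471 -0.1690; -0.1690 0.7339]  H_jac=[-0.9023 -0.4312]  S=[0.5903]  K=[-0.7127; -0.2777]  nu=[-3.6832]  x^+=[1.2779, 0.3790]  P^+=[0.2472 -0.2858; -0.2858 0.6883]
step 3: x^-=[1.3765, 0.3790]  P^-=[0.4351 -0.0949; -0.0949 0.9283]  H_jac=[0.9641 0.2655]  S=[0.5613]  K=[0.7025; 0.2761]  nu=[-1.0477]  x^+=[0.6405, 0.0897]  P^+=[0.1581 -0.2038; -0.2038 0.8855]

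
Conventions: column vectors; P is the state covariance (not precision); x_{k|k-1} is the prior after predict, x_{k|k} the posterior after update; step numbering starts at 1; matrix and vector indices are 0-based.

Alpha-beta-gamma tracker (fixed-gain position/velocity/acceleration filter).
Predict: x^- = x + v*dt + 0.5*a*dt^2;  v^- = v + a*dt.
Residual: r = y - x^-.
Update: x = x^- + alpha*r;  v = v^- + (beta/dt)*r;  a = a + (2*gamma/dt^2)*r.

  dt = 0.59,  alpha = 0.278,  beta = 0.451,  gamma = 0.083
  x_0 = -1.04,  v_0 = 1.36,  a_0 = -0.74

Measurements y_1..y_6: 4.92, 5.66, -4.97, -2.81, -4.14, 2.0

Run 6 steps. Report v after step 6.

v_post = -4.6462

step 1: x_pred=-0.3664  r=5.2864  x^+=1.1032  v^+=4.9644  a^+=1.7809
step 2: x_pred=4.3422  r=1.3178  x^+=4.7085  v^+=7.0225  a^+=2.4094
step 3: x_pred=9.2711  r=-14.2411  x^+=5.3121  v^+=-2.4420  a^+=-4.3818
step 4: x_pred=3.1087  r=-5.9187  x^+=1.4633  v^+=-9.5516  a^+=-7.2043
step 5: x_pred=-5.4261  r=1.2861  x^+=-5.0685  v^+=-12.8190  a^+=-6.5910
step 6: x_pred=-13.7789  r=15.7789  x^+=-9.3924  v^+=-4.6462  a^+=0.9336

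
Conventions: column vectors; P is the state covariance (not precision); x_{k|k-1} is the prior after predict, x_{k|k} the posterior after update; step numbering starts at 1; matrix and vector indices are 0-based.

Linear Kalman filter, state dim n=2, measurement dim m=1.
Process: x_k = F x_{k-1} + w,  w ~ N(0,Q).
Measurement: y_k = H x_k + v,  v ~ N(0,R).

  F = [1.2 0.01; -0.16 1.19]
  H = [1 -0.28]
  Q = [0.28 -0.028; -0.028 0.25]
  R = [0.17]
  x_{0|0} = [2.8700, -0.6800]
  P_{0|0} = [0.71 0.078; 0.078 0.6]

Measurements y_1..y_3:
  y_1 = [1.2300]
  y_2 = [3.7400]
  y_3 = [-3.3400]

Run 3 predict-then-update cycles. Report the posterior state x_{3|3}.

step 1: x^-=[3.4372, -1.2684]  P^-=[1.3043 -0.0459; -0.0459 1.0881]  S=[1.5854]  K=[0.8308; -0.2211]  nu=[-2.5624]  x^+=[1.3083, -0.7017]  P^+=[0.2099 0.2454; 0.2454 1.0106]
step 2: x^-=[1.5629, -1.0444]  P^-=[0.5883 0.2937; 0.2937 1.5930]  S=[0.7187]  K=[0.7041; -0.2120]  nu=[1.8847]  x^+=[2.8899, -1.4439]  P^+=[0.2320 0.4010; 0.4010 1.5608]
step 3: x^-=[3.4535, -2.1806]  P^-=[0.6238 0.5180; 0.5180 2.3134]  S=[0.6851]  K=[0.6988; -0.1894]  nu=[-7.4041]  x^+=[-1.7207, -0.7782]  P^+=[0.2892 0.6087; 0.6087 2.2889]

x_post = [-1.7207, -0.7782]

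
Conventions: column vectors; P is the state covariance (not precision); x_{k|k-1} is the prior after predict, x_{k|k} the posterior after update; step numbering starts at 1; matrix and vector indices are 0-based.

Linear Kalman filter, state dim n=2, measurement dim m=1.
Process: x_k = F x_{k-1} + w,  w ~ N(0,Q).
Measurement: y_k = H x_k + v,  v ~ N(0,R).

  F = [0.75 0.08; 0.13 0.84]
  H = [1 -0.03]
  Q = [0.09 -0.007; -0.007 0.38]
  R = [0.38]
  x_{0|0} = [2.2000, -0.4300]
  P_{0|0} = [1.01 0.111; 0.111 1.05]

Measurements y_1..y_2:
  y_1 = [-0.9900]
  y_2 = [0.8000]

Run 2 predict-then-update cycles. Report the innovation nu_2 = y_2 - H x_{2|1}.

innov = [0.8752]

step 1: x^-=[1.6156, -0.0752]  P^-=[0.6782 0.2331; 0.2331 1.1622]  S=[1.0452]  K=[0.6421; 0.1897]  nu=[-2.6079]  x^+=[-0.0590, -0.5698]  P^+=[0.2472 0.1058; 0.1058 1.1246]
step 2: x^-=[-0.0898, -0.4863]  P^-=[0.2489 0.1604; 0.1604 1.2008]  S=[0.6204]  K=[0.3935; 0.2005]  nu=[0.8752]  x^+=[0.2546, -0.3108]  P^+=[0.1529 0.1115; 0.1115 1.1758]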